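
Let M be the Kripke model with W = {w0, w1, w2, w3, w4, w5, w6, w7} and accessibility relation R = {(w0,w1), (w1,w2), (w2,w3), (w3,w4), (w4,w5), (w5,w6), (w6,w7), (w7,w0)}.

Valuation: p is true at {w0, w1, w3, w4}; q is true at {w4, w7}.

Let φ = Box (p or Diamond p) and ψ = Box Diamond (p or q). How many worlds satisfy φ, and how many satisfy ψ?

For Box (p or Diamond p):
w0: successors {w1}; p or Diamond p there: w1:T. ✓
w1: successors {w2}; p or Diamond p there: w2:T. ✓
w2: successors {w3}; p or Diamond p there: w3:T. ✓
w3: successors {w4}; p or Diamond p there: w4:T. ✓
w4: successors {w5}; p or Diamond p there: w5:F. ✗
w5: successors {w6}; p or Diamond p there: w6:F. ✗
w6: successors {w7}; p or Diamond p there: w7:T. ✓
w7: successors {w0}; p or Diamond p there: w0:T. ✓
— 6 worlds.
For Box Diamond (p or q):
w0: successors {w1}; Diamond (p or q) there: w1:F. ✗
w1: successors {w2}; Diamond (p or q) there: w2:T. ✓
w2: successors {w3}; Diamond (p or q) there: w3:T. ✓
w3: successors {w4}; Diamond (p or q) there: w4:F. ✗
w4: successors {w5}; Diamond (p or q) there: w5:F. ✗
w5: successors {w6}; Diamond (p or q) there: w6:T. ✓
w6: successors {w7}; Diamond (p or q) there: w7:T. ✓
w7: successors {w0}; Diamond (p or q) there: w0:T. ✓
— 5 worlds.

6 and 5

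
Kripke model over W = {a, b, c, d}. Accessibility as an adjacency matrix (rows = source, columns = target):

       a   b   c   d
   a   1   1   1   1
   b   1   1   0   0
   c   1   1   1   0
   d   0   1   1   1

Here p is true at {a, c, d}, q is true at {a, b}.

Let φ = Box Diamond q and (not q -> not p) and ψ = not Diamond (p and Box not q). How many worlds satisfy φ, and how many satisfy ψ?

2 and 4

For Box Diamond q and (not q -> not p):
a: Box Diamond q is T, not q -> not p is T. ✓
b: Box Diamond q is T, not q -> not p is T. ✓
c: Box Diamond q is T, not q -> not p is F. ✗
d: Box Diamond q is T, not q -> not p is F. ✗
— 2 worlds.
For not Diamond (p and Box not q):
a: Diamond (p and Box not q) is F. ✓
b: Diamond (p and Box not q) is F. ✓
c: Diamond (p and Box not q) is F. ✓
d: Diamond (p and Box not q) is F. ✓
— 4 worlds.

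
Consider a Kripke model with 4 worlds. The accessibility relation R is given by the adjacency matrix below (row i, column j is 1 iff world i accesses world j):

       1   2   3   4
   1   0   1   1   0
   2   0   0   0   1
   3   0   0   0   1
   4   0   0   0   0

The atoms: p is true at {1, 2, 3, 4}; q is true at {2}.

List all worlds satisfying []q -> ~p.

1: []q is F, ~p is F. ✓
2: []q is F, ~p is F. ✓
3: []q is F, ~p is F. ✓
4: []q is T, ~p is F. ✗

{1, 2, 3}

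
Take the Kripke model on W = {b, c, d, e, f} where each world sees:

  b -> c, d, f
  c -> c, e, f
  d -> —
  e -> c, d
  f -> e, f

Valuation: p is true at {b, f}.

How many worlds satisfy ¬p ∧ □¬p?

2

b: ¬p is F, □¬p is F. ✗
c: ¬p is T, □¬p is F. ✗
d: ¬p is T, □¬p is T. ✓
e: ¬p is T, □¬p is T. ✓
f: ¬p is F, □¬p is F. ✗
Satisfying worlds: {d, e}.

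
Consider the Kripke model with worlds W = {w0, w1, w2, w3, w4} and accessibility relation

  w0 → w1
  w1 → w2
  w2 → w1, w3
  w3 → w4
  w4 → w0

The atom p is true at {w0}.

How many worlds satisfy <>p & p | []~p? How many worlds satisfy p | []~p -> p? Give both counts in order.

4 and 2

For <>p & p | []~p:
w0: <>p & p is F, []~p is T. ✓
w1: <>p & p is F, []~p is T. ✓
w2: <>p & p is F, []~p is T. ✓
w3: <>p & p is F, []~p is T. ✓
w4: <>p & p is F, []~p is F. ✗
— 4 worlds.
For p | []~p -> p:
w0: p | []~p is T, p is T. ✓
w1: p | []~p is T, p is F. ✗
w2: p | []~p is T, p is F. ✗
w3: p | []~p is T, p is F. ✗
w4: p | []~p is F, p is F. ✓
— 2 worlds.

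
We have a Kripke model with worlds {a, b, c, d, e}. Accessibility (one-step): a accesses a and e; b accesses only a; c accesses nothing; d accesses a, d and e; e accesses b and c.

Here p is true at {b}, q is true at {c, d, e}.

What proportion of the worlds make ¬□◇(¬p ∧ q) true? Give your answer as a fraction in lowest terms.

a: □◇(¬p ∧ q) is T. ✗
b: □◇(¬p ∧ q) is T. ✗
c: □◇(¬p ∧ q) is T. ✗
d: □◇(¬p ∧ q) is T. ✗
e: □◇(¬p ∧ q) is F. ✓
That's 1 of 5 worlds, so 1/5.

1/5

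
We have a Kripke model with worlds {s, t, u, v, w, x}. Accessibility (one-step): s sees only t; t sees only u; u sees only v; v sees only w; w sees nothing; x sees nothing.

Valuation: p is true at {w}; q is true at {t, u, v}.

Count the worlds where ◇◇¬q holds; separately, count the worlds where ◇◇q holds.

For ◇◇¬q:
s: successors {t}; ◇¬q there: t:F. ✗
t: successors {u}; ◇¬q there: u:F. ✗
u: successors {v}; ◇¬q there: v:T. ✓
v: successors {w}; ◇¬q there: w:F. ✗
w: no successors, so ◇◇¬q fails. ✗
x: no successors, so ◇◇¬q fails. ✗
— 1 world.
For ◇◇q:
s: successors {t}; ◇q there: t:T. ✓
t: successors {u}; ◇q there: u:T. ✓
u: successors {v}; ◇q there: v:F. ✗
v: successors {w}; ◇q there: w:F. ✗
w: no successors, so ◇◇q fails. ✗
x: no successors, so ◇◇q fails. ✗
— 2 worlds.

1 and 2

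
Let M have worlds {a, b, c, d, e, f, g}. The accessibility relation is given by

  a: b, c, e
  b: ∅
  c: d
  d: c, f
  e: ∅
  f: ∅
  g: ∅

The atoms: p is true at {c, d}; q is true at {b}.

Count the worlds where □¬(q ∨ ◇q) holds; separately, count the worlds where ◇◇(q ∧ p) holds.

For □¬(q ∨ ◇q):
a: successors {b, c, e}; ¬(q ∨ ◇q) there: b:F, c:T, e:T. ✗
b: no successors, so □¬(q ∨ ◇q) holds vacuously. ✓
c: successors {d}; ¬(q ∨ ◇q) there: d:T. ✓
d: successors {c, f}; ¬(q ∨ ◇q) there: c:T, f:T. ✓
e: no successors, so □¬(q ∨ ◇q) holds vacuously. ✓
f: no successors, so □¬(q ∨ ◇q) holds vacuously. ✓
g: no successors, so □¬(q ∨ ◇q) holds vacuously. ✓
— 6 worlds.
For ◇◇(q ∧ p):
a: successors {b, c, e}; ◇(q ∧ p) there: b:F, c:F, e:F. ✗
b: no successors, so ◇◇(q ∧ p) fails. ✗
c: successors {d}; ◇(q ∧ p) there: d:F. ✗
d: successors {c, f}; ◇(q ∧ p) there: c:F, f:F. ✗
e: no successors, so ◇◇(q ∧ p) fails. ✗
f: no successors, so ◇◇(q ∧ p) fails. ✗
g: no successors, so ◇◇(q ∧ p) fails. ✗
— 0 worlds.

6 and 0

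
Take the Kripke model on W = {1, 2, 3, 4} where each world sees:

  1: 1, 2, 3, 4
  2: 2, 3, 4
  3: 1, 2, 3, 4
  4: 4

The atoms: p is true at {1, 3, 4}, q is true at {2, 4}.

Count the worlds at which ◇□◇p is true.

1: successors {1, 2, 3, 4}; □◇p there: 1:T, 2:T, 3:T, 4:T. ✓
2: successors {2, 3, 4}; □◇p there: 2:T, 3:T, 4:T. ✓
3: successors {1, 2, 3, 4}; □◇p there: 1:T, 2:T, 3:T, 4:T. ✓
4: successors {4}; □◇p there: 4:T. ✓
Satisfying worlds: {1, 2, 3, 4}.

4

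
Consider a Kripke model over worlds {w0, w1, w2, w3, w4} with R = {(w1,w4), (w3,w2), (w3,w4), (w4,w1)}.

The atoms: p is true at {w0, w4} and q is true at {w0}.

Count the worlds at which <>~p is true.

w0: no successors, so <>~p fails. ✗
w1: successors {w4}; ~p there: w4:F. ✗
w2: no successors, so <>~p fails. ✗
w3: successors {w2, w4}; ~p there: w2:T, w4:F. ✓
w4: successors {w1}; ~p there: w1:T. ✓
Satisfying worlds: {w3, w4}.

2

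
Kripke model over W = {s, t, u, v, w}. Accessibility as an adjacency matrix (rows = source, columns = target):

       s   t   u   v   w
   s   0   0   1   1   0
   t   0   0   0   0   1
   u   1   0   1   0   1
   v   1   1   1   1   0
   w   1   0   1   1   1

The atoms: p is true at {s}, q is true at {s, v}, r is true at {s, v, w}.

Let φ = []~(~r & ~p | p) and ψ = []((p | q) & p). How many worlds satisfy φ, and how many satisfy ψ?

For []~(~r & ~p | p):
s: successors {u, v}; ~(~r & ~p | p) there: u:F, v:T. ✗
t: successors {w}; ~(~r & ~p | p) there: w:T. ✓
u: successors {s, u, w}; ~(~r & ~p | p) there: s:F, u:F, w:T. ✗
v: successors {s, t, u, v}; ~(~r & ~p | p) there: s:F, t:F, u:F, v:T. ✗
w: successors {s, u, v, w}; ~(~r & ~p | p) there: s:F, u:F, v:T, w:T. ✗
— 1 world.
For []((p | q) & p):
s: successors {u, v}; (p | q) & p there: u:F, v:F. ✗
t: successors {w}; (p | q) & p there: w:F. ✗
u: successors {s, u, w}; (p | q) & p there: s:T, u:F, w:F. ✗
v: successors {s, t, u, v}; (p | q) & p there: s:T, t:F, u:F, v:F. ✗
w: successors {s, u, v, w}; (p | q) & p there: s:T, u:F, v:F, w:F. ✗
— 0 worlds.

1 and 0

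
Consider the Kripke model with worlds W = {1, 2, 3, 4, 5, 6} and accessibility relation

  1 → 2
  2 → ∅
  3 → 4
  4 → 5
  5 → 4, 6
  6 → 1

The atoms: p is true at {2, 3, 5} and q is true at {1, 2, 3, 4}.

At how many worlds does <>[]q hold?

1: successors {2}; []q there: 2:T. ✓
2: no successors, so <>[]q fails. ✗
3: successors {4}; []q there: 4:F. ✗
4: successors {5}; []q there: 5:F. ✗
5: successors {4, 6}; []q there: 4:F, 6:T. ✓
6: successors {1}; []q there: 1:T. ✓
Satisfying worlds: {1, 5, 6}.

3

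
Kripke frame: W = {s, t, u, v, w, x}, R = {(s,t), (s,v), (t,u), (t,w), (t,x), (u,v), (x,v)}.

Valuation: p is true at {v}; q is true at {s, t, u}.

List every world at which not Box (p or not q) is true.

{s, t}

s: Box (p or not q) is F. ✓
t: Box (p or not q) is F. ✓
u: Box (p or not q) is T. ✗
v: Box (p or not q) is T. ✗
w: Box (p or not q) is T. ✗
x: Box (p or not q) is T. ✗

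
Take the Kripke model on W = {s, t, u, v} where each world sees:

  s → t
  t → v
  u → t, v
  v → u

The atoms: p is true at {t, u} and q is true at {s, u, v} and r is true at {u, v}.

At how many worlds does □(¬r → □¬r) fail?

2

s: successors {t}; ¬r → □¬r there: t:F. ✗
t: successors {v}; ¬r → □¬r there: v:T. ✓
u: successors {t, v}; ¬r → □¬r there: t:F, v:T. ✗
v: successors {u}; ¬r → □¬r there: u:T. ✓
Satisfying worlds: {t, v}.
So □(¬r → □¬r) fails at the other 2 worlds.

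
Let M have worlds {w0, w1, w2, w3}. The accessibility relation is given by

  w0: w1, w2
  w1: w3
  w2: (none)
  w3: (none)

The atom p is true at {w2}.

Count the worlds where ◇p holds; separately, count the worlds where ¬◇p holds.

1 and 3

For ◇p:
w0: successors {w1, w2}; p there: w1:F, w2:T. ✓
w1: successors {w3}; p there: w3:F. ✗
w2: no successors, so ◇p fails. ✗
w3: no successors, so ◇p fails. ✗
— 1 world.
For ¬◇p:
w0: ◇p is T. ✗
w1: ◇p is F. ✓
w2: ◇p is F. ✓
w3: ◇p is F. ✓
— 3 worlds.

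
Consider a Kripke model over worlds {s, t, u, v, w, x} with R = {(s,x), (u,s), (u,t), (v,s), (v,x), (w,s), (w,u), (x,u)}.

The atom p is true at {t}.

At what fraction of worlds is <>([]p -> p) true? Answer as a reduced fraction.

s: successors {x}; []p -> p there: x:T. ✓
t: no successors, so <>([]p -> p) fails. ✗
u: successors {s, t}; []p -> p there: s:T, t:T. ✓
v: successors {s, x}; []p -> p there: s:T, x:T. ✓
w: successors {s, u}; []p -> p there: s:T, u:T. ✓
x: successors {u}; []p -> p there: u:T. ✓
That's 5 of 6 worlds, so 5/6.

5/6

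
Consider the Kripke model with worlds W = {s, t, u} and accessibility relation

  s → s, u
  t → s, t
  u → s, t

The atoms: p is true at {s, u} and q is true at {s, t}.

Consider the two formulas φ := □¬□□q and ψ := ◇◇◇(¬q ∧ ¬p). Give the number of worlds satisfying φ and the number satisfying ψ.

3 and 0

For □¬□□q:
s: successors {s, u}; ¬□□q there: s:T, u:T. ✓
t: successors {s, t}; ¬□□q there: s:T, t:T. ✓
u: successors {s, t}; ¬□□q there: s:T, t:T. ✓
— 3 worlds.
For ◇◇◇(¬q ∧ ¬p):
s: successors {s, u}; ◇◇(¬q ∧ ¬p) there: s:F, u:F. ✗
t: successors {s, t}; ◇◇(¬q ∧ ¬p) there: s:F, t:F. ✗
u: successors {s, t}; ◇◇(¬q ∧ ¬p) there: s:F, t:F. ✗
— 0 worlds.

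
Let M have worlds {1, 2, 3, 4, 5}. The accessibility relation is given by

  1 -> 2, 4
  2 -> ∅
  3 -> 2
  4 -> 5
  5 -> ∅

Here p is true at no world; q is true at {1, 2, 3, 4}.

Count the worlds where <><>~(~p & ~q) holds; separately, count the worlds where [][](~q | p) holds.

For <><>~(~p & ~q):
1: successors {2, 4}; <>~(~p & ~q) there: 2:F, 4:F. ✗
2: no successors, so <><>~(~p & ~q) fails. ✗
3: successors {2}; <>~(~p & ~q) there: 2:F. ✗
4: successors {5}; <>~(~p & ~q) there: 5:F. ✗
5: no successors, so <><>~(~p & ~q) fails. ✗
— 0 worlds.
For [][](~q | p):
1: successors {2, 4}; [](~q | p) there: 2:T, 4:T. ✓
2: no successors, so [][](~q | p) holds vacuously. ✓
3: successors {2}; [](~q | p) there: 2:T. ✓
4: successors {5}; [](~q | p) there: 5:T. ✓
5: no successors, so [][](~q | p) holds vacuously. ✓
— 5 worlds.

0 and 5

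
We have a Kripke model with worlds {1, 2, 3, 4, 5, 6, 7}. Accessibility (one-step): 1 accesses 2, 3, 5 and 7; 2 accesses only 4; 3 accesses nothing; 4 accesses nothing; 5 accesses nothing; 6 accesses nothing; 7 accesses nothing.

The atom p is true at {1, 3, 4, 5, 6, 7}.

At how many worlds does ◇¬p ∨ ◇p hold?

2

1: ◇¬p is T, ◇p is T. ✓
2: ◇¬p is F, ◇p is T. ✓
3: ◇¬p is F, ◇p is F. ✗
4: ◇¬p is F, ◇p is F. ✗
5: ◇¬p is F, ◇p is F. ✗
6: ◇¬p is F, ◇p is F. ✗
7: ◇¬p is F, ◇p is F. ✗
Satisfying worlds: {1, 2}.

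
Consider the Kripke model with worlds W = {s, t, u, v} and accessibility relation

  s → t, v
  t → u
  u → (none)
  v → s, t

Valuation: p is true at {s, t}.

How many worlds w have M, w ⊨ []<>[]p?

s: successors {t, v}; <>[]p there: t:T, v:F. ✗
t: successors {u}; <>[]p there: u:F. ✗
u: no successors, so []<>[]p holds vacuously. ✓
v: successors {s, t}; <>[]p there: s:T, t:T. ✓
Satisfying worlds: {u, v}.

2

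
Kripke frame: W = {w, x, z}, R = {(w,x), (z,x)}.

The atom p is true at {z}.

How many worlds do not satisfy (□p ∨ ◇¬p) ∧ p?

2

w: □p ∨ ◇¬p is T, p is F. ✗
x: □p ∨ ◇¬p is T, p is F. ✗
z: □p ∨ ◇¬p is T, p is T. ✓
Satisfying worlds: {z}.
So (□p ∨ ◇¬p) ∧ p fails at the other 2 worlds.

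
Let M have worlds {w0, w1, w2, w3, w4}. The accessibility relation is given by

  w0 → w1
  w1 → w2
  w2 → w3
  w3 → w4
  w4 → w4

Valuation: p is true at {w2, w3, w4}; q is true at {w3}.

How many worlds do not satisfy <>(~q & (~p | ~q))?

w0: successors {w1}; ~q & (~p | ~q) there: w1:T. ✓
w1: successors {w2}; ~q & (~p | ~q) there: w2:T. ✓
w2: successors {w3}; ~q & (~p | ~q) there: w3:F. ✗
w3: successors {w4}; ~q & (~p | ~q) there: w4:T. ✓
w4: successors {w4}; ~q & (~p | ~q) there: w4:T. ✓
Satisfying worlds: {w0, w1, w3, w4}.
So <>(~q & (~p | ~q)) fails at the other 1 world.

1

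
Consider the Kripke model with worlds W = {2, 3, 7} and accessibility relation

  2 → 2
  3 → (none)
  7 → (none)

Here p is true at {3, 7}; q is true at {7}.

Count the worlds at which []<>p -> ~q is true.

2

2: []<>p is F, ~q is T. ✓
3: []<>p is T, ~q is T. ✓
7: []<>p is T, ~q is F. ✗
Satisfying worlds: {2, 3}.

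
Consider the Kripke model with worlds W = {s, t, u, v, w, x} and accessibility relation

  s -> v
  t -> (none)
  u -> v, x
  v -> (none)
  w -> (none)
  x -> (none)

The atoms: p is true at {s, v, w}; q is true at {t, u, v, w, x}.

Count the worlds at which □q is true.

s: successors {v}; q there: v:T. ✓
t: no successors, so □q holds vacuously. ✓
u: successors {v, x}; q there: v:T, x:T. ✓
v: no successors, so □q holds vacuously. ✓
w: no successors, so □q holds vacuously. ✓
x: no successors, so □q holds vacuously. ✓
Satisfying worlds: {s, t, u, v, w, x}.

6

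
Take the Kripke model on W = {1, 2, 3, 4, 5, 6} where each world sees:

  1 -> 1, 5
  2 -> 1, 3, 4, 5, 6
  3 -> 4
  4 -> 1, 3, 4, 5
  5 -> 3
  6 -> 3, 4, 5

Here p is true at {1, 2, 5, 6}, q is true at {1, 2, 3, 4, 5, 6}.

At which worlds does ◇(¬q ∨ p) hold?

1: successors {1, 5}; ¬q ∨ p there: 1:T, 5:T. ✓
2: successors {1, 3, 4, 5, 6}; ¬q ∨ p there: 1:T, 3:F, 4:F, 5:T, 6:T. ✓
3: successors {4}; ¬q ∨ p there: 4:F. ✗
4: successors {1, 3, 4, 5}; ¬q ∨ p there: 1:T, 3:F, 4:F, 5:T. ✓
5: successors {3}; ¬q ∨ p there: 3:F. ✗
6: successors {3, 4, 5}; ¬q ∨ p there: 3:F, 4:F, 5:T. ✓

{1, 2, 4, 6}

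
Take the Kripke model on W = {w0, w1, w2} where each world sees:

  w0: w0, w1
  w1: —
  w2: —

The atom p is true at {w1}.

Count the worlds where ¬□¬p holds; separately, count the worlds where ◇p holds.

For ¬□¬p:
w0: □¬p is F. ✓
w1: □¬p is T. ✗
w2: □¬p is T. ✗
— 1 world.
For ◇p:
w0: successors {w0, w1}; p there: w0:F, w1:T. ✓
w1: no successors, so ◇p fails. ✗
w2: no successors, so ◇p fails. ✗
— 1 world.

1 and 1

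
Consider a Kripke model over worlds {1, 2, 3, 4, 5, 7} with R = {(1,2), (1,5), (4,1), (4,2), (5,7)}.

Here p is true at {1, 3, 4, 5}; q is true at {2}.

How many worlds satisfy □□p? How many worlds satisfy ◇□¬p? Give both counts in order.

For □□p:
1: successors {2, 5}; □p there: 2:T, 5:F. ✗
2: no successors, so □□p holds vacuously. ✓
3: no successors, so □□p holds vacuously. ✓
4: successors {1, 2}; □p there: 1:F, 2:T. ✗
5: successors {7}; □p there: 7:T. ✓
7: no successors, so □□p holds vacuously. ✓
— 4 worlds.
For ◇□¬p:
1: successors {2, 5}; □¬p there: 2:T, 5:T. ✓
2: no successors, so ◇□¬p fails. ✗
3: no successors, so ◇□¬p fails. ✗
4: successors {1, 2}; □¬p there: 1:F, 2:T. ✓
5: successors {7}; □¬p there: 7:T. ✓
7: no successors, so ◇□¬p fails. ✗
— 3 worlds.

4 and 3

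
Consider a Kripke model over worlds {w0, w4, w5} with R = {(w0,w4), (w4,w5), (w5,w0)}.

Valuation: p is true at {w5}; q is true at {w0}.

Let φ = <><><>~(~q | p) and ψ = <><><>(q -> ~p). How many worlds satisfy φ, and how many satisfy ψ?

1 and 3

For <><><>~(~q | p):
w0: successors {w4}; <><>~(~q | p) there: w4:T. ✓
w4: successors {w5}; <><>~(~q | p) there: w5:F. ✗
w5: successors {w0}; <><>~(~q | p) there: w0:F. ✗
— 1 world.
For <><><>(q -> ~p):
w0: successors {w4}; <><>(q -> ~p) there: w4:T. ✓
w4: successors {w5}; <><>(q -> ~p) there: w5:T. ✓
w5: successors {w0}; <><>(q -> ~p) there: w0:T. ✓
— 3 worlds.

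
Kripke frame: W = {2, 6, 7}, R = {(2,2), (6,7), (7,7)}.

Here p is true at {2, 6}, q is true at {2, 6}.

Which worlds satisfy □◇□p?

{2}

2: successors {2}; ◇□p there: 2:T. ✓
6: successors {7}; ◇□p there: 7:F. ✗
7: successors {7}; ◇□p there: 7:F. ✗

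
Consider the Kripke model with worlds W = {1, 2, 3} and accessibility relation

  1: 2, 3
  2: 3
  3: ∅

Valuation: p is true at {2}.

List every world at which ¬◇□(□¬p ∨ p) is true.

{3}

1: ◇□(□¬p ∨ p) is T. ✗
2: ◇□(□¬p ∨ p) is T. ✗
3: ◇□(□¬p ∨ p) is F. ✓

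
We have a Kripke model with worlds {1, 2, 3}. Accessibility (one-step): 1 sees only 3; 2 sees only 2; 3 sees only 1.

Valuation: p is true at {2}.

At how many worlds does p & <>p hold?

1

1: p is F, <>p is F. ✗
2: p is T, <>p is T. ✓
3: p is F, <>p is F. ✗
Satisfying worlds: {2}.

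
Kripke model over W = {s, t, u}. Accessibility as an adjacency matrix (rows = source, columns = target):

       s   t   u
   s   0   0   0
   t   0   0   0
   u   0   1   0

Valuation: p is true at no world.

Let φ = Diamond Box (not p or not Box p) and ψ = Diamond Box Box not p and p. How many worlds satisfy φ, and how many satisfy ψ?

1 and 0

For Diamond Box (not p or not Box p):
s: no successors, so Diamond Box (not p or not Box p) fails. ✗
t: no successors, so Diamond Box (not p or not Box p) fails. ✗
u: successors {t}; Box (not p or not Box p) there: t:T. ✓
— 1 world.
For Diamond Box Box not p and p:
s: Diamond Box Box not p is F, p is F. ✗
t: Diamond Box Box not p is F, p is F. ✗
u: Diamond Box Box not p is T, p is F. ✗
— 0 worlds.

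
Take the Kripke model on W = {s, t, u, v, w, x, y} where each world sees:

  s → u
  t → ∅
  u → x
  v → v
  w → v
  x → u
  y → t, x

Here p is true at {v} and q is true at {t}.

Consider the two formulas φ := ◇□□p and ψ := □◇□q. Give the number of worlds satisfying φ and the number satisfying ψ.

3 and 1

For ◇□□p:
s: successors {u}; □□p there: u:F. ✗
t: no successors, so ◇□□p fails. ✗
u: successors {x}; □□p there: x:F. ✗
v: successors {v}; □□p there: v:T. ✓
w: successors {v}; □□p there: v:T. ✓
x: successors {u}; □□p there: u:F. ✗
y: successors {t, x}; □□p there: t:T, x:F. ✓
— 3 worlds.
For □◇□q:
s: successors {u}; ◇□q there: u:F. ✗
t: no successors, so □◇□q holds vacuously. ✓
u: successors {x}; ◇□q there: x:F. ✗
v: successors {v}; ◇□q there: v:F. ✗
w: successors {v}; ◇□q there: v:F. ✗
x: successors {u}; ◇□q there: u:F. ✗
y: successors {t, x}; ◇□q there: t:F, x:F. ✗
— 1 world.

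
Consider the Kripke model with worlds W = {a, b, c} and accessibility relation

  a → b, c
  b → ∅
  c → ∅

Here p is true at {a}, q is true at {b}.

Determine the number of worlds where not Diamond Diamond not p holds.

3

a: Diamond Diamond not p is F. ✓
b: Diamond Diamond not p is F. ✓
c: Diamond Diamond not p is F. ✓
Satisfying worlds: {a, b, c}.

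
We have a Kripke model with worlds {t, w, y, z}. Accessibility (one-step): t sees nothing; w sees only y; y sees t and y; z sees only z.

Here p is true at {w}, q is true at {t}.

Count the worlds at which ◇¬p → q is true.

t: ◇¬p is F, q is T. ✓
w: ◇¬p is T, q is F. ✗
y: ◇¬p is T, q is F. ✗
z: ◇¬p is T, q is F. ✗
Satisfying worlds: {t}.

1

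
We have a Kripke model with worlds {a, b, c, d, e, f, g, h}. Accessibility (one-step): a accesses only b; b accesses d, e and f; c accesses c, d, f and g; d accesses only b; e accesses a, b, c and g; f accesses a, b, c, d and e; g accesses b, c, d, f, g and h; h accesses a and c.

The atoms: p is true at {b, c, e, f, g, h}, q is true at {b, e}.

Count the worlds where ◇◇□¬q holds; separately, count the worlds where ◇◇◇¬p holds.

For ◇◇□¬q:
a: successors {b}; ◇□¬q there: b:F. ✗
b: successors {d, e, f}; ◇□¬q there: d:F, e:T, f:T. ✓
c: successors {c, d, f, g}; ◇□¬q there: c:T, d:F, f:T, g:T. ✓
d: successors {b}; ◇□¬q there: b:F. ✗
e: successors {a, b, c, g}; ◇□¬q there: a:F, b:F, c:T, g:T. ✓
f: successors {a, b, c, d, e}; ◇□¬q there: a:F, b:F, c:T, d:F, e:T. ✓
g: successors {b, c, d, f, g, h}; ◇□¬q there: b:F, c:T, d:F, f:T, g:T, h:T. ✓
h: successors {a, c}; ◇□¬q there: a:F, c:T. ✓
— 6 worlds.
For ◇◇◇¬p:
a: successors {b}; ◇◇¬p there: b:T. ✓
b: successors {d, e, f}; ◇◇¬p there: d:T, e:T, f:T. ✓
c: successors {c, d, f, g}; ◇◇¬p there: c:T, d:T, f:T, g:T. ✓
d: successors {b}; ◇◇¬p there: b:T. ✓
e: successors {a, b, c, g}; ◇◇¬p there: a:T, b:T, c:T, g:T. ✓
f: successors {a, b, c, d, e}; ◇◇¬p there: a:T, b:T, c:T, d:T, e:T. ✓
g: successors {b, c, d, f, g, h}; ◇◇¬p there: b:T, c:T, d:T, f:T, g:T, h:T. ✓
h: successors {a, c}; ◇◇¬p there: a:T, c:T. ✓
— 8 worlds.

6 and 8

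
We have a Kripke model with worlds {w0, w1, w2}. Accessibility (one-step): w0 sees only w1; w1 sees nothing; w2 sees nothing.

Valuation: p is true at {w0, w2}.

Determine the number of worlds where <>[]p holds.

w0: successors {w1}; []p there: w1:T. ✓
w1: no successors, so <>[]p fails. ✗
w2: no successors, so <>[]p fails. ✗
Satisfying worlds: {w0}.

1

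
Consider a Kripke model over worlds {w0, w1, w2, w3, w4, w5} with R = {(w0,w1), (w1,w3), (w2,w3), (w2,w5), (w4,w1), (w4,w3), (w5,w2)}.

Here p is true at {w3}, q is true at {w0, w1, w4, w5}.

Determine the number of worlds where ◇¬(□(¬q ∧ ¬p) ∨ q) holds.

1

w0: successors {w1}; ¬(□(¬q ∧ ¬p) ∨ q) there: w1:F. ✗
w1: successors {w3}; ¬(□(¬q ∧ ¬p) ∨ q) there: w3:F. ✗
w2: successors {w3, w5}; ¬(□(¬q ∧ ¬p) ∨ q) there: w3:F, w5:F. ✗
w3: no successors, so ◇¬(□(¬q ∧ ¬p) ∨ q) fails. ✗
w4: successors {w1, w3}; ¬(□(¬q ∧ ¬p) ∨ q) there: w1:F, w3:F. ✗
w5: successors {w2}; ¬(□(¬q ∧ ¬p) ∨ q) there: w2:T. ✓
Satisfying worlds: {w5}.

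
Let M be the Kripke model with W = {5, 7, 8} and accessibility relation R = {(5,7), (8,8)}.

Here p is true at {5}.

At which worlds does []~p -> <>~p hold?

{5, 8}

5: []~p is T, <>~p is T. ✓
7: []~p is T, <>~p is F. ✗
8: []~p is T, <>~p is T. ✓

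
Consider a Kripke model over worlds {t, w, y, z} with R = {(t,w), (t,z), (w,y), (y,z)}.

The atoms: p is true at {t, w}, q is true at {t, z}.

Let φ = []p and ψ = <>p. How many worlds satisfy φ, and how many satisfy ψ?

For []p:
t: successors {w, z}; p there: w:T, z:F. ✗
w: successors {y}; p there: y:F. ✗
y: successors {z}; p there: z:F. ✗
z: no successors, so []p holds vacuously. ✓
— 1 world.
For <>p:
t: successors {w, z}; p there: w:T, z:F. ✓
w: successors {y}; p there: y:F. ✗
y: successors {z}; p there: z:F. ✗
z: no successors, so <>p fails. ✗
— 1 world.

1 and 1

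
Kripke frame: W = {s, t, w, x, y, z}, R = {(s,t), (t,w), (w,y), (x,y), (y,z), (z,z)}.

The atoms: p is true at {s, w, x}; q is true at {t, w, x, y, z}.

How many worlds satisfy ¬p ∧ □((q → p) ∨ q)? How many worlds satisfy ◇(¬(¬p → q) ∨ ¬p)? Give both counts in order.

For ¬p ∧ □((q → p) ∨ q):
s: ¬p is F, □((q → p) ∨ q) is T. ✗
t: ¬p is T, □((q → p) ∨ q) is T. ✓
w: ¬p is F, □((q → p) ∨ q) is T. ✗
x: ¬p is F, □((q → p) ∨ q) is T. ✗
y: ¬p is T, □((q → p) ∨ q) is T. ✓
z: ¬p is T, □((q → p) ∨ q) is T. ✓
— 3 worlds.
For ◇(¬(¬p → q) ∨ ¬p):
s: successors {t}; ¬(¬p → q) ∨ ¬p there: t:T. ✓
t: successors {w}; ¬(¬p → q) ∨ ¬p there: w:F. ✗
w: successors {y}; ¬(¬p → q) ∨ ¬p there: y:T. ✓
x: successors {y}; ¬(¬p → q) ∨ ¬p there: y:T. ✓
y: successors {z}; ¬(¬p → q) ∨ ¬p there: z:T. ✓
z: successors {z}; ¬(¬p → q) ∨ ¬p there: z:T. ✓
— 5 worlds.

3 and 5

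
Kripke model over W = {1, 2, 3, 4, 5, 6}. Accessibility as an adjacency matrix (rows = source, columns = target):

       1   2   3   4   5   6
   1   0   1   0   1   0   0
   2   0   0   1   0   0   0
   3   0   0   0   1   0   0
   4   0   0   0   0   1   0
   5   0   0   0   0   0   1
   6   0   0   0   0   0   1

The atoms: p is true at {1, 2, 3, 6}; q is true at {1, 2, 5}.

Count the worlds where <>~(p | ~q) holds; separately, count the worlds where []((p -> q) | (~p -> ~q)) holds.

1 and 6

For <>~(p | ~q):
1: successors {2, 4}; ~(p | ~q) there: 2:F, 4:F. ✗
2: successors {3}; ~(p | ~q) there: 3:F. ✗
3: successors {4}; ~(p | ~q) there: 4:F. ✗
4: successors {5}; ~(p | ~q) there: 5:T. ✓
5: successors {6}; ~(p | ~q) there: 6:F. ✗
6: successors {6}; ~(p | ~q) there: 6:F. ✗
— 1 world.
For []((p -> q) | (~p -> ~q)):
1: successors {2, 4}; (p -> q) | (~p -> ~q) there: 2:T, 4:T. ✓
2: successors {3}; (p -> q) | (~p -> ~q) there: 3:T. ✓
3: successors {4}; (p -> q) | (~p -> ~q) there: 4:T. ✓
4: successors {5}; (p -> q) | (~p -> ~q) there: 5:T. ✓
5: successors {6}; (p -> q) | (~p -> ~q) there: 6:T. ✓
6: successors {6}; (p -> q) | (~p -> ~q) there: 6:T. ✓
— 6 worlds.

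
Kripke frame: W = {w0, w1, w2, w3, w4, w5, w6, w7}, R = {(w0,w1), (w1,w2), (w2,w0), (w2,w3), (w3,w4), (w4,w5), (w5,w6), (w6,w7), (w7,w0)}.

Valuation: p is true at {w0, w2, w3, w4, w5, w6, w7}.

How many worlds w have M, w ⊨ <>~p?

w0: successors {w1}; ~p there: w1:T. ✓
w1: successors {w2}; ~p there: w2:F. ✗
w2: successors {w0, w3}; ~p there: w0:F, w3:F. ✗
w3: successors {w4}; ~p there: w4:F. ✗
w4: successors {w5}; ~p there: w5:F. ✗
w5: successors {w6}; ~p there: w6:F. ✗
w6: successors {w7}; ~p there: w7:F. ✗
w7: successors {w0}; ~p there: w0:F. ✗
Satisfying worlds: {w0}.

1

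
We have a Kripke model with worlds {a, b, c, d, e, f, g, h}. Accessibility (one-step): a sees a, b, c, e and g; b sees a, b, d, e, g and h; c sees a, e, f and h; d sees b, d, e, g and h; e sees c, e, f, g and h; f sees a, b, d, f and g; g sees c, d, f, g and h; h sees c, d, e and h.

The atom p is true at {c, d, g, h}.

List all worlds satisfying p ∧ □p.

∅

a: p is F, □p is F. ✗
b: p is F, □p is F. ✗
c: p is T, □p is F. ✗
d: p is T, □p is F. ✗
e: p is F, □p is F. ✗
f: p is F, □p is F. ✗
g: p is T, □p is F. ✗
h: p is T, □p is F. ✗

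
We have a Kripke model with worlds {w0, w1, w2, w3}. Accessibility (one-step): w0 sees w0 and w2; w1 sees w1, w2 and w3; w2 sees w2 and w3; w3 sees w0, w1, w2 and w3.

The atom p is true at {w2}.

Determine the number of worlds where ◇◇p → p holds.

w0: ◇◇p is T, p is F. ✗
w1: ◇◇p is T, p is F. ✗
w2: ◇◇p is T, p is T. ✓
w3: ◇◇p is T, p is F. ✗
Satisfying worlds: {w2}.

1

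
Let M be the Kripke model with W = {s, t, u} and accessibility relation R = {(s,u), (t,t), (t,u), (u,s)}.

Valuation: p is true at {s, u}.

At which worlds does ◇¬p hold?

{t}

s: successors {u}; ¬p there: u:F. ✗
t: successors {t, u}; ¬p there: t:T, u:F. ✓
u: successors {s}; ¬p there: s:F. ✗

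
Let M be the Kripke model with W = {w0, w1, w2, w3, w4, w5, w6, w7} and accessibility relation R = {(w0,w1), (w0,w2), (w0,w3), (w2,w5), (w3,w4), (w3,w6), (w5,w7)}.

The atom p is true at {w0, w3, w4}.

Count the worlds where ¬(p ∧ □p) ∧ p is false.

6

w0: ¬(p ∧ □p) is T, p is T. ✓
w1: ¬(p ∧ □p) is T, p is F. ✗
w2: ¬(p ∧ □p) is T, p is F. ✗
w3: ¬(p ∧ □p) is T, p is T. ✓
w4: ¬(p ∧ □p) is F, p is T. ✗
w5: ¬(p ∧ □p) is T, p is F. ✗
w6: ¬(p ∧ □p) is T, p is F. ✗
w7: ¬(p ∧ □p) is T, p is F. ✗
Satisfying worlds: {w0, w3}.
So ¬(p ∧ □p) ∧ p fails at the other 6 worlds.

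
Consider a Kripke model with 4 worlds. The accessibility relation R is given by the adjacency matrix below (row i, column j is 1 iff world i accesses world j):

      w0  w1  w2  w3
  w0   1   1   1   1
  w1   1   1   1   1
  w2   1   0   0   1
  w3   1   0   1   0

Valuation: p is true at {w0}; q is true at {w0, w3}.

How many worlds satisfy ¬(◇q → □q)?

w0: ◇q → □q is F. ✓
w1: ◇q → □q is F. ✓
w2: ◇q → □q is T. ✗
w3: ◇q → □q is F. ✓
Satisfying worlds: {w0, w1, w3}.

3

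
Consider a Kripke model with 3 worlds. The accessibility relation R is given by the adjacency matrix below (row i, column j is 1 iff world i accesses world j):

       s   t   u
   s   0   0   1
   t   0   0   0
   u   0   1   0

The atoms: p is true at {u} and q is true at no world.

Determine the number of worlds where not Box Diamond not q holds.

s: Box Diamond not q is T. ✗
t: Box Diamond not q is T. ✗
u: Box Diamond not q is F. ✓
Satisfying worlds: {u}.

1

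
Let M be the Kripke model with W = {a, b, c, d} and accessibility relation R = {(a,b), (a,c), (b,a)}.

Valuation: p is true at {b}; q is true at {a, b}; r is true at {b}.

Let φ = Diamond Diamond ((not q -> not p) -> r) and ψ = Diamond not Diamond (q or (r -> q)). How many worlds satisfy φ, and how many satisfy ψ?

1 and 1

For Diamond Diamond ((not q -> not p) -> r):
a: successors {b, c}; Diamond ((not q -> not p) -> r) there: b:F, c:F. ✗
b: successors {a}; Diamond ((not q -> not p) -> r) there: a:T. ✓
c: no successors, so Diamond Diamond ((not q -> not p) -> r) fails. ✗
d: no successors, so Diamond Diamond ((not q -> not p) -> r) fails. ✗
— 1 world.
For Diamond not Diamond (q or (r -> q)):
a: successors {b, c}; not Diamond (q or (r -> q)) there: b:F, c:T. ✓
b: successors {a}; not Diamond (q or (r -> q)) there: a:F. ✗
c: no successors, so Diamond not Diamond (q or (r -> q)) fails. ✗
d: no successors, so Diamond not Diamond (q or (r -> q)) fails. ✗
— 1 world.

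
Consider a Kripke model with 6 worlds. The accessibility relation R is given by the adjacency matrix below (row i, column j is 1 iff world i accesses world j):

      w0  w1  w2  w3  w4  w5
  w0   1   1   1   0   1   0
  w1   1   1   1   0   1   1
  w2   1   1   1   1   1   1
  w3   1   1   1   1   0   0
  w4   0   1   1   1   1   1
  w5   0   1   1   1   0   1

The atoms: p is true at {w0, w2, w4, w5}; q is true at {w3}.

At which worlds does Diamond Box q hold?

w0: successors {w0, w1, w2, w4}; Box q there: w0:F, w1:F, w2:F, w4:F. ✗
w1: successors {w0, w1, w2, w4, w5}; Box q there: w0:F, w1:F, w2:F, w4:F, w5:F. ✗
w2: successors {w0, w1, w2, w3, w4, w5}; Box q there: w0:F, w1:F, w2:F, w3:F, w4:F, w5:F. ✗
w3: successors {w0, w1, w2, w3}; Box q there: w0:F, w1:F, w2:F, w3:F. ✗
w4: successors {w1, w2, w3, w4, w5}; Box q there: w1:F, w2:F, w3:F, w4:F, w5:F. ✗
w5: successors {w1, w2, w3, w5}; Box q there: w1:F, w2:F, w3:F, w5:F. ✗

∅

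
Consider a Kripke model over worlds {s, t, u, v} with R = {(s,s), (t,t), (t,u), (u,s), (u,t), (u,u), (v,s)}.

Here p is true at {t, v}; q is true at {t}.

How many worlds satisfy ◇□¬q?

s: successors {s}; □¬q there: s:T. ✓
t: successors {t, u}; □¬q there: t:F, u:F. ✗
u: successors {s, t, u}; □¬q there: s:T, t:F, u:F. ✓
v: successors {s}; □¬q there: s:T. ✓
Satisfying worlds: {s, u, v}.

3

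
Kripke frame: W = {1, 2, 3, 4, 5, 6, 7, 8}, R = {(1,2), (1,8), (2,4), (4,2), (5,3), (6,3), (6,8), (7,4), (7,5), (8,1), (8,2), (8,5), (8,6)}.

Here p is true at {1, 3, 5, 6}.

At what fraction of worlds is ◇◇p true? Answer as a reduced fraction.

1/2

1: successors {2, 8}; ◇p there: 2:F, 8:T. ✓
2: successors {4}; ◇p there: 4:F. ✗
3: no successors, so ◇◇p fails. ✗
4: successors {2}; ◇p there: 2:F. ✗
5: successors {3}; ◇p there: 3:F. ✗
6: successors {3, 8}; ◇p there: 3:F, 8:T. ✓
7: successors {4, 5}; ◇p there: 4:F, 5:T. ✓
8: successors {1, 2, 5, 6}; ◇p there: 1:F, 2:F, 5:T, 6:T. ✓
That's 4 of 8 worlds, so 4/8 = 1/2.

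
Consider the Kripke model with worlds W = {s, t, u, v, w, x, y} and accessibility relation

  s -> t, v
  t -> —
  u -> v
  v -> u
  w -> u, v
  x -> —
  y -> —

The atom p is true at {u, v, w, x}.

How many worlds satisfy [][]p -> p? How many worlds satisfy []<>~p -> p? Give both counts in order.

4 and 5

For [][]p -> p:
s: [][]p is T, p is F. ✗
t: [][]p is T, p is F. ✗
u: [][]p is T, p is T. ✓
v: [][]p is T, p is T. ✓
w: [][]p is T, p is T. ✓
x: [][]p is T, p is T. ✓
y: [][]p is T, p is F. ✗
— 4 worlds.
For []<>~p -> p:
s: []<>~p is F, p is F. ✓
t: []<>~p is T, p is F. ✗
u: []<>~p is F, p is T. ✓
v: []<>~p is F, p is T. ✓
w: []<>~p is F, p is T. ✓
x: []<>~p is T, p is T. ✓
y: []<>~p is T, p is F. ✗
— 5 worlds.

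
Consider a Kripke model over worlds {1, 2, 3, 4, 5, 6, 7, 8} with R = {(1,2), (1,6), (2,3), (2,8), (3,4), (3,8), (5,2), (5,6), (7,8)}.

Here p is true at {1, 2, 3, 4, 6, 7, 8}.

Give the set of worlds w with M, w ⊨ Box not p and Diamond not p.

∅

1: Box not p is F, Diamond not p is F. ✗
2: Box not p is F, Diamond not p is F. ✗
3: Box not p is F, Diamond not p is F. ✗
4: Box not p is T, Diamond not p is F. ✗
5: Box not p is F, Diamond not p is F. ✗
6: Box not p is T, Diamond not p is F. ✗
7: Box not p is F, Diamond not p is F. ✗
8: Box not p is T, Diamond not p is F. ✗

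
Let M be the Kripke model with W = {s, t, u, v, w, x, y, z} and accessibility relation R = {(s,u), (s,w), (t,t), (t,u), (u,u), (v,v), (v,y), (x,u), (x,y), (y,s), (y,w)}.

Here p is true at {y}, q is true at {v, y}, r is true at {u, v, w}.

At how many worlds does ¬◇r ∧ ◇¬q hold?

s: ¬◇r is F, ◇¬q is T. ✗
t: ¬◇r is F, ◇¬q is T. ✗
u: ¬◇r is F, ◇¬q is T. ✗
v: ¬◇r is F, ◇¬q is F. ✗
w: ¬◇r is T, ◇¬q is F. ✗
x: ¬◇r is F, ◇¬q is T. ✗
y: ¬◇r is F, ◇¬q is T. ✗
z: ¬◇r is T, ◇¬q is F. ✗
Satisfying worlds: ∅.

0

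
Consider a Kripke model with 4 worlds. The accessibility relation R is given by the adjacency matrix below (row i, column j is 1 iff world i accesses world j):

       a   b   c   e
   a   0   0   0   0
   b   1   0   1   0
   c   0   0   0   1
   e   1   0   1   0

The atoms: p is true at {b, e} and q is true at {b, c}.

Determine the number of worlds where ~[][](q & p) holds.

3

a: [][](q & p) is T. ✗
b: [][](q & p) is F. ✓
c: [][](q & p) is F. ✓
e: [][](q & p) is F. ✓
Satisfying worlds: {b, c, e}.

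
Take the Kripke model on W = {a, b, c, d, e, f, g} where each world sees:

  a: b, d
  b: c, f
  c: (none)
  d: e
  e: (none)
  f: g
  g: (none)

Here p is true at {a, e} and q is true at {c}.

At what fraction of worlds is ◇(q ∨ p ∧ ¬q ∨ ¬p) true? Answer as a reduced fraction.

4/7

a: successors {b, d}; q ∨ p ∧ ¬q ∨ ¬p there: b:T, d:T. ✓
b: successors {c, f}; q ∨ p ∧ ¬q ∨ ¬p there: c:T, f:T. ✓
c: no successors, so ◇(q ∨ p ∧ ¬q ∨ ¬p) fails. ✗
d: successors {e}; q ∨ p ∧ ¬q ∨ ¬p there: e:T. ✓
e: no successors, so ◇(q ∨ p ∧ ¬q ∨ ¬p) fails. ✗
f: successors {g}; q ∨ p ∧ ¬q ∨ ¬p there: g:T. ✓
g: no successors, so ◇(q ∨ p ∧ ¬q ∨ ¬p) fails. ✗
That's 4 of 7 worlds, so 4/7.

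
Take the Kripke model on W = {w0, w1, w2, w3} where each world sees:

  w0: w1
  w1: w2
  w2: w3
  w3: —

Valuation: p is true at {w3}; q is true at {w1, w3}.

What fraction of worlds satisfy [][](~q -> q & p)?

3/4

w0: successors {w1}; [](~q -> q & p) there: w1:F. ✗
w1: successors {w2}; [](~q -> q & p) there: w2:T. ✓
w2: successors {w3}; [](~q -> q & p) there: w3:T. ✓
w3: no successors, so [][](~q -> q & p) holds vacuously. ✓
That's 3 of 4 worlds, so 3/4.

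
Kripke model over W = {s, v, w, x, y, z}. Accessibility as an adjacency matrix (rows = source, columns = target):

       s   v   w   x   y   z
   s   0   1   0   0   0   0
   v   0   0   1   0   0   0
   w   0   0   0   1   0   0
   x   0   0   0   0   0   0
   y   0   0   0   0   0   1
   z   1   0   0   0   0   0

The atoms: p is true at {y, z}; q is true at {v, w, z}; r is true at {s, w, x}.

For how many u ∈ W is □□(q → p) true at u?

s: successors {v}; □(q → p) there: v:F. ✗
v: successors {w}; □(q → p) there: w:T. ✓
w: successors {x}; □(q → p) there: x:T. ✓
x: no successors, so □□(q → p) holds vacuously. ✓
y: successors {z}; □(q → p) there: z:T. ✓
z: successors {s}; □(q → p) there: s:F. ✗
Satisfying worlds: {v, w, x, y}.

4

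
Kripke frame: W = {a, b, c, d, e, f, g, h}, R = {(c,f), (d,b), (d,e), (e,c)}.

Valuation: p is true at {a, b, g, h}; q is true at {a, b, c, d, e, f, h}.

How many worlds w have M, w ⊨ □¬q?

a: no successors, so □¬q holds vacuously. ✓
b: no successors, so □¬q holds vacuously. ✓
c: successors {f}; ¬q there: f:F. ✗
d: successors {b, e}; ¬q there: b:F, e:F. ✗
e: successors {c}; ¬q there: c:F. ✗
f: no successors, so □¬q holds vacuously. ✓
g: no successors, so □¬q holds vacuously. ✓
h: no successors, so □¬q holds vacuously. ✓
Satisfying worlds: {a, b, f, g, h}.

5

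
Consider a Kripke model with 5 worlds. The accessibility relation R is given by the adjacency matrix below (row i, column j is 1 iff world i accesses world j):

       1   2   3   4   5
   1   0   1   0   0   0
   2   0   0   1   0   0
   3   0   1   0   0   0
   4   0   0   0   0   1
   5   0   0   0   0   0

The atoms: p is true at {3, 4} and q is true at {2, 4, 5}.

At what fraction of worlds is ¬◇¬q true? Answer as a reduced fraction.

1: ◇¬q is F. ✓
2: ◇¬q is T. ✗
3: ◇¬q is F. ✓
4: ◇¬q is F. ✓
5: ◇¬q is F. ✓
That's 4 of 5 worlds, so 4/5.

4/5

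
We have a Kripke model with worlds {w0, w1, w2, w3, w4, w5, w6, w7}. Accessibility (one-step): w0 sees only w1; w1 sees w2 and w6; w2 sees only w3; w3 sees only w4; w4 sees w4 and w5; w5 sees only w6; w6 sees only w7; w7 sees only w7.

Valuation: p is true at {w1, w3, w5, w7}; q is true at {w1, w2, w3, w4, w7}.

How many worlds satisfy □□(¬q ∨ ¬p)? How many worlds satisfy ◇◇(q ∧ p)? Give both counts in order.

4 and 4

For □□(¬q ∨ ¬p):
w0: successors {w1}; □(¬q ∨ ¬p) there: w1:T. ✓
w1: successors {w2, w6}; □(¬q ∨ ¬p) there: w2:F, w6:F. ✗
w2: successors {w3}; □(¬q ∨ ¬p) there: w3:T. ✓
w3: successors {w4}; □(¬q ∨ ¬p) there: w4:T. ✓
w4: successors {w4, w5}; □(¬q ∨ ¬p) there: w4:T, w5:T. ✓
w5: successors {w6}; □(¬q ∨ ¬p) there: w6:F. ✗
w6: successors {w7}; □(¬q ∨ ¬p) there: w7:F. ✗
w7: successors {w7}; □(¬q ∨ ¬p) there: w7:F. ✗
— 4 worlds.
For ◇◇(q ∧ p):
w0: successors {w1}; ◇(q ∧ p) there: w1:F. ✗
w1: successors {w2, w6}; ◇(q ∧ p) there: w2:T, w6:T. ✓
w2: successors {w3}; ◇(q ∧ p) there: w3:F. ✗
w3: successors {w4}; ◇(q ∧ p) there: w4:F. ✗
w4: successors {w4, w5}; ◇(q ∧ p) there: w4:F, w5:F. ✗
w5: successors {w6}; ◇(q ∧ p) there: w6:T. ✓
w6: successors {w7}; ◇(q ∧ p) there: w7:T. ✓
w7: successors {w7}; ◇(q ∧ p) there: w7:T. ✓
— 4 worlds.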